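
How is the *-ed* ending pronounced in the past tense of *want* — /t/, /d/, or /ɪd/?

/ɪd/

The stem *want* ends in /t/ or /d/.
The -ed suffix is realized as /ɪd/ after /t, d/; as /t/ after other voiceless consonants; and as /d/ after other voiced sounds.
So -ed on *want* is pronounced /ɪd/.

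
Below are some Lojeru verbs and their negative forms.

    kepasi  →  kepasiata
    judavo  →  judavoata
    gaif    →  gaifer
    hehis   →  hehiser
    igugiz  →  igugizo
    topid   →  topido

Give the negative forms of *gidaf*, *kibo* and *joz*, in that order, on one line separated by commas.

The pattern is voicing of the final sound: -er when the stem ends in a voiceless consonant (*gaif*, *hehis*); -o when the stem ends in a voiced consonant (*igugiz*, *topid*); -ata when the stem ends in a vowel (*kepasi*, *judavo*).
*gidaf* — final sound /f/ (a voiceless consonant) → -er → *gidafer*.
*kibo* — final sound /o/ (a vowel) → -ata → *kiboata*.
Since the final sound of *joz* is /z/ (a voiced consonant), it takes -o, giving *jozo*.

gidafer, kiboata, jozo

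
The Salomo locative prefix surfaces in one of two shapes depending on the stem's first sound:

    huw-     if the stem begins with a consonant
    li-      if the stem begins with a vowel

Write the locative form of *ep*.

*ep*: first sound = /e/, a vowel → li- → *liep*.

liep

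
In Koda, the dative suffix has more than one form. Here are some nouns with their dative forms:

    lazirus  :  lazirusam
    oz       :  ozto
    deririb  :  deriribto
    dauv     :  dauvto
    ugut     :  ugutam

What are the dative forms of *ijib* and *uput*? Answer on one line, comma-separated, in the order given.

The suffix is conditioned by the final consonant: -am when the stem ends in a voiceless consonant (*lazirus*, *ugut*); -to when the stem ends in a voiced consonant (*oz*, *deririb*, *dauv*).
*ijib* — final consonant /b/ (voiced) → -to → *ijibto*.
Since the final consonant of *uput* is /t/ (voiceless), it takes -am, giving *uputam*.

ijibto, uputam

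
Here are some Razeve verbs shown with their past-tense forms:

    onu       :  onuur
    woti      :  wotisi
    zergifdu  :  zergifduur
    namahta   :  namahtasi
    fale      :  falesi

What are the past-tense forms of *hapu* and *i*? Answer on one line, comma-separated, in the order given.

The suffix is conditioned by the last vowel: -ur when the last vowel of the stem is a rounded vowel (*onu*, *zergifdu*); -si when the last vowel of the stem is an unrounded vowel (*woti*, *namahta*, *fale*).
The last vowel of *hapu* is /u/, which is a rounded vowel, so the suffix is -ur, giving *hapuur*.
The last vowel of *i* is /i/, which is an unrounded vowel, so the suffix is -si, giving *isi*.

hapuur, isi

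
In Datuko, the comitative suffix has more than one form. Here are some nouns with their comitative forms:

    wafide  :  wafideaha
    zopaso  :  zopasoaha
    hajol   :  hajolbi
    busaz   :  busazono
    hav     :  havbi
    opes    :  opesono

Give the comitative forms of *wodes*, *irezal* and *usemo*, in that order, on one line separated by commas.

wodesono, irezalbi, usemoaha

Looking at the final sound of each stem: -ono when the stem ends in a sibilant (*busaz*, *opes*); -bi when the stem ends in a non-sibilant consonant (*hajol*, *hav*); -aha when the stem ends in a vowel (*wafide*, *zopaso*).
*wodes* — final sound /s/ (a sibilant) → -ono → *wodesono*.
*irezal*: final sound = /l/, a non-sibilant consonant → -bi → *irezalbi*.
*usemo*: final sound = /o/, a vowel → -aha → *usemoaha*.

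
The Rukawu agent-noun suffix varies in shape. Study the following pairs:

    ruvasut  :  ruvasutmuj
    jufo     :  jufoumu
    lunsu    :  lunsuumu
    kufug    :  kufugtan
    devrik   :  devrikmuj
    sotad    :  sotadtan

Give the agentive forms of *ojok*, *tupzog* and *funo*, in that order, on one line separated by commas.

ojokmuj, tupzogtan, funoumu

Looking at the final sound of each stem: -muj when the stem ends in a voiceless consonant (*ruvasut*, *devrik*); -tan when the stem ends in a voiced consonant (*kufug*, *sotad*); -umu when the stem ends in a vowel (*jufo*, *lunsu*).
The final sound of *ojok* is /k/, which is a voiceless consonant, so the suffix is -muj, giving *ojokmuj*.
The final sound of *tupzog* is /g/, which is a voiced consonant, so the suffix is -tan, giving *tupzogtan*.
The final sound of *funo* is /o/, which is a vowel, so the suffix is -umu, giving *funoumu*.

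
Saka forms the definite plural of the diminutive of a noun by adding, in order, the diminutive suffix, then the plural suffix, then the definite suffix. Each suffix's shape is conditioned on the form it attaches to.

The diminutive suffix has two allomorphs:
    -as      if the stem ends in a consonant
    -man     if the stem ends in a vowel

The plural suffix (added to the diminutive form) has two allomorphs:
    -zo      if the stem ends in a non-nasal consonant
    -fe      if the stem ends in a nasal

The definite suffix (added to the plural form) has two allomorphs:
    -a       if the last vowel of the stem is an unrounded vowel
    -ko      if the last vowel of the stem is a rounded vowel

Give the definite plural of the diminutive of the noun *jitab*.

Since the final sound of *jitab* is /b/ (a consonant), it takes -as, giving *jitabas*.
Since the final consonant of the diminutive form *jitabas* is /s/ (non-nasal), it takes -zo, giving *jitabaszo*.
The last vowel of the plural form *jitabaszo* is /o/, which is a rounded vowel, so the definite suffix is -ko, giving *jitabaszoko*.

jitabaszoko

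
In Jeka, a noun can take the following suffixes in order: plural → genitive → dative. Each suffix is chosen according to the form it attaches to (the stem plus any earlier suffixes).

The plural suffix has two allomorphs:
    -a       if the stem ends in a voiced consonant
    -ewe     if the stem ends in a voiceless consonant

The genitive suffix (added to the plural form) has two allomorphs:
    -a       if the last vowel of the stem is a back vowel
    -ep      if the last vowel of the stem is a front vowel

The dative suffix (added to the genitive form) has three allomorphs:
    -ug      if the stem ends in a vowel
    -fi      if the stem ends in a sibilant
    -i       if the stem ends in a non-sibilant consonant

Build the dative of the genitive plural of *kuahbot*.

The final consonant of *kuahbot* is /t/, which is voiceless, so the plural suffix is -ewe, giving *kuahbotewe*.
The plural form *kuahbotewe*: last vowel = /e/, a front vowel → -ep → *kuahboteweep*.
The genitive form *kuahboteweep* — final sound /p/ (a non-sibilant consonant) → -i → *kuahboteweepi*.

kuahboteweepi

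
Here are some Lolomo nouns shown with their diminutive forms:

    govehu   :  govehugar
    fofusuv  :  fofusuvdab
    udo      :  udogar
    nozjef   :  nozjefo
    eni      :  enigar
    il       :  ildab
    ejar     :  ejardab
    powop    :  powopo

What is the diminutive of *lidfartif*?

lidfartifo

The pattern is voicing of the final sound: -o when the stem ends in a voiceless consonant (*nozjef*, *powop*); -dab when the stem ends in a voiced consonant (*fofusuv*, *il*, *ejar*); -gar when the stem ends in a vowel (*govehu*, *udo*, *eni*).
*lidfartif*: final sound = /f/, a voiceless consonant → -o → *lidfartifo*.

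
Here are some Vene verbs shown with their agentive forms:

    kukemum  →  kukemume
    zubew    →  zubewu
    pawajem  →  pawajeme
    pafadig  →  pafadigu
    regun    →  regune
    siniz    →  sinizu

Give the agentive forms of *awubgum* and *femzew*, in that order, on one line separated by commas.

awubgume, femzewu

The alternation tracks the final consonant of the stem — -e when the stem ends in a nasal (*kukemum*, *pawajem*, *regun*); -u when the stem ends in a non-nasal consonant (*zubew*, *pafadig*, *siniz*).
*awubgum* — final consonant /m/ (a nasal) → -e → *awubgume*.
*femzew* — final consonant /w/ (non-nasal) → -u → *femzewu*.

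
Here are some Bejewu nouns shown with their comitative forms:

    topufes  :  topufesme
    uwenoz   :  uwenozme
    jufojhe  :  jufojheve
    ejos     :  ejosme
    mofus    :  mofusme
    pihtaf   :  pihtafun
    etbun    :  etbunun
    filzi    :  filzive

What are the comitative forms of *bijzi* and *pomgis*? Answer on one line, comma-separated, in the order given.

bijzive, pomgisme

Looking at the final sound of each stem: -me when the stem ends in a sibilant (*topufes*, *uwenoz*, *ejos*, *mofus*); -un when the stem ends in a non-sibilant consonant (*pihtaf*, *etbun*); -ve when the stem ends in a vowel (*jufojhe*, *filzi*).
Since the final sound of *bijzi* is /i/ (a vowel), it takes -ve, giving *bijzive*.
*pomgis*: final sound = /s/, a sibilant → -me → *pomgisme*.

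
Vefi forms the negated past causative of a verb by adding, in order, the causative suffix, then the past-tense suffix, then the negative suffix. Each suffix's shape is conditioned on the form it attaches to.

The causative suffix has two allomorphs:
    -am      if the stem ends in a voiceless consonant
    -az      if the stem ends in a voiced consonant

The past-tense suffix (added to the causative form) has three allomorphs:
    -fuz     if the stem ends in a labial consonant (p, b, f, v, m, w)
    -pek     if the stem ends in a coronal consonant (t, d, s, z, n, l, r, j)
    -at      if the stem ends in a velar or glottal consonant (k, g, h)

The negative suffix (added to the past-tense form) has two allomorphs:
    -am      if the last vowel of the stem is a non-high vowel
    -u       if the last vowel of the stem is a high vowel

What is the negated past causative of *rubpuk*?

rubpukamfuzu

*rubpuk*: final consonant = /k/, voiceless → -am → *rubpukam*.
The causative form *rubpukam*: final consonant = /m/, labial → -fuz → *rubpukamfuz*.
The past-tense form *rubpukamfuz*: last vowel = /u/, a high vowel → -u → *rubpukamfuzu*.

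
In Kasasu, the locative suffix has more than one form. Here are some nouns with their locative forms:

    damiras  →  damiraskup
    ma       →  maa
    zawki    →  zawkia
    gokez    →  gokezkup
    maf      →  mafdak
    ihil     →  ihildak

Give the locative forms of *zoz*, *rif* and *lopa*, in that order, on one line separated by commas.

zozkup, rifdak, lopaa

The alternation tracks the final sound of the stem — -kup when the stem ends in a sibilant (*damiras*, *gokez*); -dak when the stem ends in a non-sibilant consonant (*maf*, *ihil*); -a when the stem ends in a vowel (*ma*, *zawki*).
*zoz* — final sound /z/ (a sibilant) → -kup → *zozkup*.
The final sound of *rif* is /f/, which is a non-sibilant consonant, so the suffix is -dak, giving *rifdak*.
*lopa*: final sound = /a/, a vowel → -a → *lopaa*.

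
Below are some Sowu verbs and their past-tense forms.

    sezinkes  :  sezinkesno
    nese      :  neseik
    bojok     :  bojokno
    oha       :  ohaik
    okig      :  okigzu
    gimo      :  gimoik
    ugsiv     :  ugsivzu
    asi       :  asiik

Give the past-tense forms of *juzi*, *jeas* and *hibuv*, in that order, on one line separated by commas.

The suffix is conditioned by the final sound: -no when the stem ends in a voiceless consonant (*sezinkes*, *bojok*); -zu when the stem ends in a voiced consonant (*okig*, *ugsiv*); -ik when the stem ends in a vowel (*nese*, *oha*, *gimo*, *asi*).
*juzi*: final sound = /i/, a vowel → -ik → *juziik*.
*jeas*: final sound = /s/, a voiceless consonant → -no → *jeasno*.
Since the final sound of *hibuv* is /v/ (a voiced consonant), it takes -zu, giving *hibuvzu*.

juziik, jeasno, hibuvzu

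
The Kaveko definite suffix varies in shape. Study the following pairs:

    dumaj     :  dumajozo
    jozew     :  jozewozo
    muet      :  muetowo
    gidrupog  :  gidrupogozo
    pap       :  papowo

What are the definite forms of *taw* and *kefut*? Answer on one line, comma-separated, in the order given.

The suffix is conditioned by the final consonant: -owo when the stem ends in a voiceless consonant (*muet*, *pap*); -ozo when the stem ends in a voiced consonant (*dumaj*, *jozew*, *gidrupog*).
Since the final consonant of *taw* is /w/ (voiced), it takes -ozo, giving *tawozo*.
The final consonant of *kefut* is /t/, which is voiceless, so the suffix is -owo, giving *kefutowo*.

tawozo, kefutowo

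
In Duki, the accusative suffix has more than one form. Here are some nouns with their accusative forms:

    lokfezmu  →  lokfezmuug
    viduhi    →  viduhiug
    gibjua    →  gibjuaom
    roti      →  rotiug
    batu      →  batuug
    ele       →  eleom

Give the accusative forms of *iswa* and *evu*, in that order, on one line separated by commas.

Looking at the last vowel of each stem: -ug when the last vowel of the stem is a high vowel (*lokfezmu*, *viduhi*, *roti*, *batu*); -om when the last vowel of the stem is a non-high vowel (*gibjua*, *ele*).
The last vowel of *iswa* is /a/, which is a non-high vowel, so the suffix is -om, giving *iswaom*.
*evu* — last vowel /u/ (a high vowel) → -ug → *evuug*.

iswaom, evuug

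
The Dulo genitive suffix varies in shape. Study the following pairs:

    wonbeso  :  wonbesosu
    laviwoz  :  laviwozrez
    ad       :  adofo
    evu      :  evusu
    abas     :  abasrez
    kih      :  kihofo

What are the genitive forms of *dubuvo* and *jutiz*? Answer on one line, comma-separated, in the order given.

dubuvosu, jutizrez

The pattern is sibilance of the final sound: -rez when the stem ends in a sibilant (*laviwoz*, *abas*); -ofo when the stem ends in a non-sibilant consonant (*ad*, *kih*); -su when the stem ends in a vowel (*wonbeso*, *evu*).
Since the final sound of *dubuvo* is /o/ (a vowel), it takes -su, giving *dubuvosu*.
Since the final sound of *jutiz* is /z/ (a sibilant), it takes -rez, giving *jutizrez*.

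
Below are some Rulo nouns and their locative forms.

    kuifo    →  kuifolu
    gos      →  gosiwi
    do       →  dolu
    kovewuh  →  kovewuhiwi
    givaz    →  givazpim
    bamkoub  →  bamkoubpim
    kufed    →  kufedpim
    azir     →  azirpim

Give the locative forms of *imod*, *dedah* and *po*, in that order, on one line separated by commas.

The pattern is voicing of the final sound: -iwi when the stem ends in a voiceless consonant (*gos*, *kovewuh*); -pim when the stem ends in a voiced consonant (*givaz*, *bamkoub*, *kufed*, *azir*); -lu when the stem ends in a vowel (*kuifo*, *do*).
Since the final sound of *imod* is /d/ (a voiced consonant), it takes -pim, giving *imodpim*.
Since the final sound of *dedah* is /h/ (a voiceless consonant), it takes -iwi, giving *dedahiwi*.
The final sound of *po* is /o/, which is a vowel, so the suffix is -lu, giving *polu*.

imodpim, dedahiwi, polu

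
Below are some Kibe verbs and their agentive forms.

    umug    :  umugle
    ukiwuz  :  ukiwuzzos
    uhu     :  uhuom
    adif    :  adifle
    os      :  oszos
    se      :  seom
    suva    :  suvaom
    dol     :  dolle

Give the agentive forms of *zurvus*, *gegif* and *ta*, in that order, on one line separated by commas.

The suffix is conditioned by the final sound: -zos when the stem ends in a sibilant (*ukiwuz*, *os*); -le when the stem ends in a non-sibilant consonant (*umug*, *adif*, *dol*); -om when the stem ends in a vowel (*uhu*, *se*, *suva*).
*zurvus*: final sound = /s/, a sibilant → -zos → *zurvuszos*.
*gegif* — final sound /f/ (a non-sibilant consonant) → -le → *gegifle*.
Since the final sound of *ta* is /a/ (a vowel), it takes -om, giving *taom*.

zurvuszos, gegifle, taom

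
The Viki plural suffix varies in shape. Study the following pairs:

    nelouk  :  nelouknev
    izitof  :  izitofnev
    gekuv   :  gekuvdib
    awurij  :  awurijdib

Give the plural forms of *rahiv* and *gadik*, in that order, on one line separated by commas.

The alternation tracks the final consonant of the stem — -nev when the stem ends in a voiceless consonant (*nelouk*, *izitof*); -dib when the stem ends in a voiced consonant (*gekuv*, *awurij*).
*rahiv* — final consonant /v/ (voiced) → -dib → *rahivdib*.
*gadik*: final consonant = /k/, voiceless → -nev → *gadiknev*.

rahivdib, gadiknev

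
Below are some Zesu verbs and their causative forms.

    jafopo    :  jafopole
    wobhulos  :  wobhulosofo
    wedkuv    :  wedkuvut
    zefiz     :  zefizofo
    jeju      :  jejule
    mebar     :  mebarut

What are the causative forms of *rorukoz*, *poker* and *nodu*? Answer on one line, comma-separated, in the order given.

rorukozofo, pokerut, nodule

The suffix is conditioned by the final sound: -ofo when the stem ends in a sibilant (*wobhulos*, *zefiz*); -ut when the stem ends in a non-sibilant consonant (*wedkuv*, *mebar*); -le when the stem ends in a vowel (*jafopo*, *jeju*).
*rorukoz*: final sound = /z/, a sibilant → -ofo → *rorukozofo*.
*poker*: final sound = /r/, a non-sibilant consonant → -ut → *pokerut*.
*nodu*: final sound = /u/, a vowel → -le → *nodule*.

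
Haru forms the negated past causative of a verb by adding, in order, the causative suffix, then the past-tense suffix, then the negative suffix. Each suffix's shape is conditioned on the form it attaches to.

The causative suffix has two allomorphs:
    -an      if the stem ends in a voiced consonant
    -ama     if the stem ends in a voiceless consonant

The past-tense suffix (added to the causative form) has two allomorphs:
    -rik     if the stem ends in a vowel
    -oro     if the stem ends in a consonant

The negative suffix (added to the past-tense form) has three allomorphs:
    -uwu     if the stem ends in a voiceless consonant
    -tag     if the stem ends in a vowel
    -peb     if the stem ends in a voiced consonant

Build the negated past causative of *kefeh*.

kefehamarikuwu

*kefeh*: final consonant = /h/, voiceless → -ama → *kefehama*.
The causative form *kefehama*: final sound = /a/, a vowel → -rik → *kefehamarik*.
Since the final sound of the past-tense form *kefehamarik* is /k/ (a voiceless consonant), it takes -uwu, giving *kefehamarikuwu*.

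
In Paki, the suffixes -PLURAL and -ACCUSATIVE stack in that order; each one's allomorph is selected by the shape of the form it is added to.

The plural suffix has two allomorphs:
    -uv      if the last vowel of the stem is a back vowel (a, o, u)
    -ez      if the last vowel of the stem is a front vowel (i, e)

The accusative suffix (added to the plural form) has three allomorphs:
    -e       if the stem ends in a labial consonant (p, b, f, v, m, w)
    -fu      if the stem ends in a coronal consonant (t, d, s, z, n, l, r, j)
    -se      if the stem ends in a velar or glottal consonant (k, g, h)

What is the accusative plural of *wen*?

wenezfu

*wen* — last vowel /e/ (a front vowel) → -ez → *wenez*.
The final consonant of the plural form *wenez* is /z/, which is coronal, so the accusative suffix is -fu, giving *wenezfu*.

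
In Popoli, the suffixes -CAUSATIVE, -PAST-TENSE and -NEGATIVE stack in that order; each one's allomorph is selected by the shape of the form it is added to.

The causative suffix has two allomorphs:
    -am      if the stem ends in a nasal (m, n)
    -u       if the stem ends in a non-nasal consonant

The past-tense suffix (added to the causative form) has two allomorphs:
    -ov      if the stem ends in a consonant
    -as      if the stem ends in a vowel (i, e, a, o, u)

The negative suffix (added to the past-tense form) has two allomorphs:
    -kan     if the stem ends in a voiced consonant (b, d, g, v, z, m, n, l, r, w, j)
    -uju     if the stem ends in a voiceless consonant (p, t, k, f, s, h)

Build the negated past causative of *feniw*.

feniwuasuju

Since the final consonant of *feniw* is /w/ (non-nasal), it takes -u, giving *feniwu*.
The final sound of the causative form *feniwu* is /u/, which is a vowel, so the past-tense suffix is -as, giving *feniwuas*.
Since the final consonant of the past-tense form *feniwuas* is /s/ (voiceless), it takes -uju, giving *feniwuasuju*.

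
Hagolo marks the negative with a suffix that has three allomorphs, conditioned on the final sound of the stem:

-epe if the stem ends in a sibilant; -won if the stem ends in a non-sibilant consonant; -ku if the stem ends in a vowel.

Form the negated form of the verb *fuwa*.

*fuwa* — final sound /a/ (a vowel) → -ku → *fuwaku*.

fuwaku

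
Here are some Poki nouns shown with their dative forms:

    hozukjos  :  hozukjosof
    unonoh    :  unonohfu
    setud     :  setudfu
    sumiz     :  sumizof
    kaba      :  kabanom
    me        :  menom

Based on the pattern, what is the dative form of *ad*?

The suffix is conditioned by the final sound: -of when the stem ends in a sibilant (*hozukjos*, *sumiz*); -fu when the stem ends in a non-sibilant consonant (*unonoh*, *setud*); -nom when the stem ends in a vowel (*kaba*, *me*).
*ad* — final sound /d/ (a non-sibilant consonant) → -fu → *adfu*.

adfu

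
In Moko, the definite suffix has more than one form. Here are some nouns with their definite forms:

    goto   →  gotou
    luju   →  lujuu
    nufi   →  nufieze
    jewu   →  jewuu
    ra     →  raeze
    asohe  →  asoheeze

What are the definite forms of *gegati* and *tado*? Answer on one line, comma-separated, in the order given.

gegatieze, tadou

The suffix is conditioned by the last vowel: -u when the last vowel of the stem is a rounded vowel (*goto*, *luju*, *jewu*); -eze when the last vowel of the stem is an unrounded vowel (*nufi*, *ra*, *asohe*).
*gegati* — last vowel /i/ (an unrounded vowel) → -eze → *gegatieze*.
Since the last vowel of *tado* is /o/ (a rounded vowel), it takes -u, giving *tadou*.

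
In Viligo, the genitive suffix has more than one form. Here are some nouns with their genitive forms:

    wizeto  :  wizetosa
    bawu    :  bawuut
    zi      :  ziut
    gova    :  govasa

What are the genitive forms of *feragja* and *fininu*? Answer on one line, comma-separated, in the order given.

The suffix is conditioned by the last vowel: -ut when the last vowel of the stem is a high vowel (*bawu*, *zi*); -sa when the last vowel of the stem is a non-high vowel (*wizeto*, *gova*).
Since the last vowel of *feragja* is /a/ (a non-high vowel), it takes -sa, giving *feragjasa*.
The last vowel of *fininu* is /u/, which is a high vowel, so the suffix is -ut, giving *fininuut*.

feragjasa, fininuut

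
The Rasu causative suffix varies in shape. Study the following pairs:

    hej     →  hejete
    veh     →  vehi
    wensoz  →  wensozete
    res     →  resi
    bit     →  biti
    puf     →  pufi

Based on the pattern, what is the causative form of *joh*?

Looking at the final consonant of each stem: -i when the stem ends in a voiceless consonant (*veh*, *res*, *bit*, *puf*); -ete when the stem ends in a voiced consonant (*hej*, *wensoz*).
The final consonant of *joh* is /h/, which is voiceless, so the suffix is -i, giving *johi*.

johi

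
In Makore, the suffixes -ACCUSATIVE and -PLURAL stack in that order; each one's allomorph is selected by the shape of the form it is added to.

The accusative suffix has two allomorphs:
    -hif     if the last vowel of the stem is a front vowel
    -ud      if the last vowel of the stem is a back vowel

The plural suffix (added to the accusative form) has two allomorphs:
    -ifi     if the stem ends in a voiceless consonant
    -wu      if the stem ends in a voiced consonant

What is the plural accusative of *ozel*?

The last vowel of *ozel* is /e/, which is a front vowel, so the accusative suffix is -hif, giving *ozelhif*.
The accusative form *ozelhif* — final consonant /f/ (voiceless) → -ifi → *ozelhififi*.

ozelhififi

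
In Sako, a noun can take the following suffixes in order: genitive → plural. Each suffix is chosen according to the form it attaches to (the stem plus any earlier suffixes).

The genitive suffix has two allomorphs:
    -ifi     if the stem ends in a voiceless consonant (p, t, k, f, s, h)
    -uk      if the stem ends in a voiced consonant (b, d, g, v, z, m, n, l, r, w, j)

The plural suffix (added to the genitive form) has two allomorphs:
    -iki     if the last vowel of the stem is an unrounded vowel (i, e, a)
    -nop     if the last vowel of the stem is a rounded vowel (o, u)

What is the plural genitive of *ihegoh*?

Since the final consonant of *ihegoh* is /h/ (voiceless), it takes -ifi, giving *ihegohifi*.
The genitive form *ihegohifi* — last vowel /i/ (an unrounded vowel) → -iki → *ihegohifiiki*.

ihegohifiiki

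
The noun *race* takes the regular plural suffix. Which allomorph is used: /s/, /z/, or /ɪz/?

/ɪz/

The stem *race* ends in a sibilant (/s, z, ʃ, ʒ, tʃ, dʒ/).
The plural suffix surfaces as /ɪz/ after sibilants, /s/ after other voiceless consonants, and /z/ after other voiced sounds.
So the plural -s on *race* is pronounced /ɪz/.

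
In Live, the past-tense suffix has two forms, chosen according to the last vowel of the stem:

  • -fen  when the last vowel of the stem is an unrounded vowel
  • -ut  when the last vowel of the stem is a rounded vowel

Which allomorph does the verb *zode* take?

*zode* — last vowel /e/ (an unrounded vowel) → -fen.

-fen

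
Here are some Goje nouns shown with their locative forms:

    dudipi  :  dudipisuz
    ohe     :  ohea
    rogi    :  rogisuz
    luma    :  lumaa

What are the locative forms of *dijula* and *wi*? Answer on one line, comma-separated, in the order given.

dijulaa, wisuz

The pattern is height harmony: -suz when the last vowel of the stem is a high vowel (*dudipi*, *rogi*); -a when the last vowel of the stem is a non-high vowel (*ohe*, *luma*).
*dijula*: last vowel = /a/, a non-high vowel → -a → *dijulaa*.
*wi* — last vowel /i/ (a high vowel) → -suz → *wisuz*.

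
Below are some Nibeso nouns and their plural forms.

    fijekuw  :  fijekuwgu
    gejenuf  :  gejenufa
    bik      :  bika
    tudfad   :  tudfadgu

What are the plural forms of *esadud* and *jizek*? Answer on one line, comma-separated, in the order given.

esadudgu, jizeka

The suffix is conditioned by the final consonant: -a when the stem ends in a voiceless consonant (*gejenuf*, *bik*); -gu when the stem ends in a voiced consonant (*fijekuw*, *tudfad*).
The final consonant of *esadud* is /d/, which is voiced, so the suffix is -gu, giving *esadudgu*.
The final consonant of *jizek* is /k/, which is voiceless, so the suffix is -a, giving *jizeka*.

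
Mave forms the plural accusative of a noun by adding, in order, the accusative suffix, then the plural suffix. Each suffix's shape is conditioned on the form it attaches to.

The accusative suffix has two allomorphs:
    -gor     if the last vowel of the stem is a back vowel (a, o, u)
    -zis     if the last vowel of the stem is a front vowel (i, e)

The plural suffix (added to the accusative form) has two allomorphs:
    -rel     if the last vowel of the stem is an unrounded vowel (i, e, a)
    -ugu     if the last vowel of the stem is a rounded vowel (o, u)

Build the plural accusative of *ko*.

kogorugu

The last vowel of *ko* is /o/, which is a back vowel, so the accusative suffix is -gor, giving *kogor*.
The accusative form *kogor*: last vowel = /o/, a rounded vowel → -ugu → *kogorugu*.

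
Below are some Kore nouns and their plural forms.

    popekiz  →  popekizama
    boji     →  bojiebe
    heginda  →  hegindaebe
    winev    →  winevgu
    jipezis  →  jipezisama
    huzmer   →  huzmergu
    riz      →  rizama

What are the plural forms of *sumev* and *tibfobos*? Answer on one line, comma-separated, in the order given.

sumevgu, tibfobosama

Looking at the final sound of each stem: -ama when the stem ends in a sibilant (*popekiz*, *jipezis*, *riz*); -gu when the stem ends in a non-sibilant consonant (*winev*, *huzmer*); -ebe when the stem ends in a vowel (*boji*, *heginda*).
Since the final sound of *sumev* is /v/ (a non-sibilant consonant), it takes -gu, giving *sumevgu*.
*tibfobos*: final sound = /s/, a sibilant → -ama → *tibfobosama*.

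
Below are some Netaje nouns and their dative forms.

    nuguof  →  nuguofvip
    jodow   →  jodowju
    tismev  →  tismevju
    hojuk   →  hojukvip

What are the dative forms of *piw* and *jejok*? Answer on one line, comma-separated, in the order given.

piwju, jejokvip

Looking at the final consonant of each stem: -vip when the stem ends in a voiceless consonant (*nuguof*, *hojuk*); -ju when the stem ends in a voiced consonant (*jodow*, *tismev*).
Since the final consonant of *piw* is /w/ (voiced), it takes -ju, giving *piwju*.
The final consonant of *jejok* is /k/, which is voiceless, so the suffix is -vip, giving *jejokvip*.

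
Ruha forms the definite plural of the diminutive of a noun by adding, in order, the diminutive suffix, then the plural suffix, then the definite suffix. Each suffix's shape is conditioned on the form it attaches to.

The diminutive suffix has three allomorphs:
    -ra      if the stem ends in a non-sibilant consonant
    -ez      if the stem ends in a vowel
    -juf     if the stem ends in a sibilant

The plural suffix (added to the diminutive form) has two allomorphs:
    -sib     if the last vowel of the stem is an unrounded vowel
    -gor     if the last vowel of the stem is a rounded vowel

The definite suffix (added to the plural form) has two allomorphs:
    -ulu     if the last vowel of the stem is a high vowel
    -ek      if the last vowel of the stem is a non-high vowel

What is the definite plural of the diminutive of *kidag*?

kidagrasibulu

*kidag*: final sound = /g/, a non-sibilant consonant → -ra → *kidagra*.
Since the last vowel of the diminutive form *kidagra* is /a/ (an unrounded vowel), it takes -sib, giving *kidagrasib*.
The plural form *kidagrasib* — last vowel /i/ (a high vowel) → -ulu → *kidagrasibulu*.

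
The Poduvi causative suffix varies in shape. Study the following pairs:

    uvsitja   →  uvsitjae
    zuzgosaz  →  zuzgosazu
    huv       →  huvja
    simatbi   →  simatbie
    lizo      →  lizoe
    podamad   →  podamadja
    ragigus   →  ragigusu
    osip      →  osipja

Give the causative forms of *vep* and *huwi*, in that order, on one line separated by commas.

The pattern is sibilance of the final sound: -u when the stem ends in a sibilant (*zuzgosaz*, *ragigus*); -ja when the stem ends in a non-sibilant consonant (*huv*, *podamad*, *osip*); -e when the stem ends in a vowel (*uvsitja*, *simatbi*, *lizo*).
*vep*: final sound = /p/, a non-sibilant consonant → -ja → *vepja*.
*huwi*: final sound = /i/, a vowel → -e → *huwie*.

vepja, huwie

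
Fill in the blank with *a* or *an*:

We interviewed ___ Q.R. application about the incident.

a

The indefinite article is chosen by the initial *sound* of the following word, not its spelling.
The initialism *Q.R.* is read letter by letter; the first letter, Q, is pronounced /kjuː/, which begins with a consonant sound.
So the article is *a*: We interviewed a Q.R. application about the incident.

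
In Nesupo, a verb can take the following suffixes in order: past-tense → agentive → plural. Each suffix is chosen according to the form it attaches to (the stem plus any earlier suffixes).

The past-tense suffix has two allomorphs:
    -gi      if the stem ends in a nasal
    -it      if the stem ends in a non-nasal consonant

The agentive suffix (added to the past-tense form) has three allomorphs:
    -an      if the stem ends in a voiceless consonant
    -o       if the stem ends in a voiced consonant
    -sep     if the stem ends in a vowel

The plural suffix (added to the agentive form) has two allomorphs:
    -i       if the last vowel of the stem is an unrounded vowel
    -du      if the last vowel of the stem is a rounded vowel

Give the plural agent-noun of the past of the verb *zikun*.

*zikun*: final consonant = /n/, a nasal → -gi → *zikungi*.
The past-tense form *zikungi*: final sound = /i/, a vowel → -sep → *zikungisep*.
The agentive form *zikungisep* — last vowel /e/ (an unrounded vowel) → -i → *zikungisepi*.

zikungisepi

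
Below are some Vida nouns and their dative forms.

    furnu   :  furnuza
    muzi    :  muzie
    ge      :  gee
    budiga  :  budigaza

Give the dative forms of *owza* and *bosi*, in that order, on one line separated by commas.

owzaza, bosie

The suffix is conditioned by the last vowel: -e when the last vowel of the stem is a front vowel (*muzi*, *ge*); -za when the last vowel of the stem is a back vowel (*furnu*, *budiga*).
*owza* — last vowel /a/ (a back vowel) → -za → *owzaza*.
Since the last vowel of *bosi* is /i/ (a front vowel), it takes -e, giving *bosie*.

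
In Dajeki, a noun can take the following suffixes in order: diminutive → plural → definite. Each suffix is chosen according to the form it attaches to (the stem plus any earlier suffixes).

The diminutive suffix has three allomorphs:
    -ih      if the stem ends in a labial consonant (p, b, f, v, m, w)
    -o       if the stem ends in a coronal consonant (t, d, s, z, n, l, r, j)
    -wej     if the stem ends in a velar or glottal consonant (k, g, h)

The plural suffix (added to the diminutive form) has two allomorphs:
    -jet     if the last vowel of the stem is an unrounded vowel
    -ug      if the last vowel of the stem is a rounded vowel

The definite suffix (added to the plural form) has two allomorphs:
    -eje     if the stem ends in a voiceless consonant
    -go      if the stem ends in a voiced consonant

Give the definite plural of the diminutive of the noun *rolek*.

rolekwejjeteje

*rolek*: final consonant = /k/, velar/glottal → -wej → *rolekwej*.
Since the last vowel of the diminutive form *rolekwej* is /e/ (an unrounded vowel), it takes -jet, giving *rolekwejjet*.
The plural form *rolekwejjet* — final consonant /t/ (voiceless) → -eje → *rolekwejjeteje*.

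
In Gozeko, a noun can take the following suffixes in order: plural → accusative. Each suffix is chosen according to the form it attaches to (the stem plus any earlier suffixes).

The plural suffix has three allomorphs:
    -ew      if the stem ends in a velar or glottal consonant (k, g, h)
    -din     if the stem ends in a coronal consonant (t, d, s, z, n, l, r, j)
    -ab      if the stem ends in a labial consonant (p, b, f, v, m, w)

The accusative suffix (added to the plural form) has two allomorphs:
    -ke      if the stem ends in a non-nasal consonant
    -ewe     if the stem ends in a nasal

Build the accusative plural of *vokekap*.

vokekapabke

The final consonant of *vokekap* is /p/, which is labial, so the plural suffix is -ab, giving *vokekapab*.
The final consonant of the plural form *vokekapab* is /b/, which is non-nasal, so the accusative suffix is -ke, giving *vokekapabke*.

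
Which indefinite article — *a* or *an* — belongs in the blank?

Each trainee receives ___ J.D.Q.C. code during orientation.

The indefinite article is chosen by the initial *sound* of the following word, not its spelling.
The initialism *J.D.Q.C.* is read letter by letter; the first letter, J, is pronounced /dʒeɪ/, which begins with a consonant sound.
So the article is *a*: Each trainee receives a J.D.Q.C. code during orientation.

a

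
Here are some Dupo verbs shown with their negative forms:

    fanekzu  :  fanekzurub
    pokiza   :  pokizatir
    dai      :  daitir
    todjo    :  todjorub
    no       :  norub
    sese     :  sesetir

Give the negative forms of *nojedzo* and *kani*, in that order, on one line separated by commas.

The suffix is conditioned by the last vowel: -rub when the last vowel of the stem is a rounded vowel (*fanekzu*, *todjo*, *no*); -tir when the last vowel of the stem is an unrounded vowel (*pokiza*, *dai*, *sese*).
*nojedzo* — last vowel /o/ (a rounded vowel) → -rub → *nojedzorub*.
*kani* — last vowel /i/ (an unrounded vowel) → -tir → *kanitir*.

nojedzorub, kanitir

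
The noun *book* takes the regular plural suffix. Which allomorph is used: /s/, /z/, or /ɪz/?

The stem *book* ends in a voiceless non-sibilant consonant.
The plural suffix surfaces as /ɪz/ after sibilants, /s/ after other voiceless consonants, and /z/ after other voiced sounds.
So the plural -s on *book* is pronounced /s/.

/s/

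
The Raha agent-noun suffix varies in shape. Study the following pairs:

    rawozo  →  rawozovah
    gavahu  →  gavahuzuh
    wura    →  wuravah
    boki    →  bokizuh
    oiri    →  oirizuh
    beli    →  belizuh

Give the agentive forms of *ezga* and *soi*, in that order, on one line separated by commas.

ezgavah, soizuh

The alternation tracks the last vowel of the stem — -zuh when the last vowel of the stem is a high vowel (*gavahu*, *boki*, *oiri*, *beli*); -vah when the last vowel of the stem is a non-high vowel (*rawozo*, *wura*).
*ezga*: last vowel = /a/, a non-high vowel → -vah → *ezgavah*.
The last vowel of *soi* is /i/, which is a high vowel, so the suffix is -zuh, giving *soizuh*.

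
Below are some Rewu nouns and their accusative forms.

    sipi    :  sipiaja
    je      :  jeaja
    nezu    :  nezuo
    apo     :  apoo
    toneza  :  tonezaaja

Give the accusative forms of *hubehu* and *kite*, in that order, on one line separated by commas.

Looking at the last vowel of each stem: -o when the last vowel of the stem is a rounded vowel (*nezu*, *apo*); -aja when the last vowel of the stem is an unrounded vowel (*sipi*, *je*, *toneza*).
*hubehu*: last vowel = /u/, a rounded vowel → -o → *hubehuo*.
The last vowel of *kite* is /e/, which is an unrounded vowel, so the suffix is -aja, giving *kiteaja*.

hubehuo, kiteaja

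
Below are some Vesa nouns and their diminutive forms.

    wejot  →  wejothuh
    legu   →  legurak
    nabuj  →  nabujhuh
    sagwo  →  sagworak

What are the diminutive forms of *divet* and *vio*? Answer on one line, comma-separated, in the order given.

divethuh, viorak

The alternation tracks the final sound of the stem — -huh when the stem ends in a consonant (*wejot*, *nabuj*); -rak when the stem ends in a vowel (*legu*, *sagwo*).
*divet*: final sound = /t/, a consonant → -huh → *divethuh*.
The final sound of *vio* is /o/, which is a vowel, so the suffix is -rak, giving *viorak*.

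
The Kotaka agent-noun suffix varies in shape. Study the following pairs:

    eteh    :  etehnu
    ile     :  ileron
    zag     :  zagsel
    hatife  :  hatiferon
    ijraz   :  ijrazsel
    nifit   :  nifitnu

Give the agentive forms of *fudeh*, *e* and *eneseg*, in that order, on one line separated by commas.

fudehnu, eron, enesegsel

The suffix is conditioned by the final sound: -nu when the stem ends in a voiceless consonant (*eteh*, *nifit*); -sel when the stem ends in a voiced consonant (*zag*, *ijraz*); -ron when the stem ends in a vowel (*ile*, *hatife*).
*fudeh*: final sound = /h/, a voiceless consonant → -nu → *fudehnu*.
*e* — final sound /e/ (a vowel) → -ron → *eron*.
The final sound of *eneseg* is /g/, which is a voiced consonant, so the suffix is -sel, giving *enesegsel*.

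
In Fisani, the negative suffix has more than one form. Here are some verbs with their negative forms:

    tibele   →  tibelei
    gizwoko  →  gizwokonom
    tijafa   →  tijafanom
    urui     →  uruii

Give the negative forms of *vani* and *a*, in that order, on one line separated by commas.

vanii, anom

The pattern is front/back vowel harmony: -i when the last vowel of the stem is a front vowel (*tibele*, *urui*); -nom when the last vowel of the stem is a back vowel (*gizwoko*, *tijafa*).
*vani* — last vowel /i/ (a front vowel) → -i → *vanii*.
*a*: last vowel = /a/, a back vowel → -nom → *anom*.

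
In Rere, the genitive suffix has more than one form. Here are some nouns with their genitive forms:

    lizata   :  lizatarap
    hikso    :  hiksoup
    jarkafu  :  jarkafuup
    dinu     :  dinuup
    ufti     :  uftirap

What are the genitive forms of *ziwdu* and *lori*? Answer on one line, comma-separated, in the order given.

ziwduup, lorirap

The alternation tracks the last vowel of the stem — -up when the last vowel of the stem is a rounded vowel (*hikso*, *jarkafu*, *dinu*); -rap when the last vowel of the stem is an unrounded vowel (*lizata*, *ufti*).
*ziwdu* — last vowel /u/ (a rounded vowel) → -up → *ziwduup*.
*lori*: last vowel = /i/, an unrounded vowel → -rap → *lorirap*.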